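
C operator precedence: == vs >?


'>' is relational (level 7); '==' is equality (level 6)
Higher level binds tighter
'>' has higher precedence than '=='


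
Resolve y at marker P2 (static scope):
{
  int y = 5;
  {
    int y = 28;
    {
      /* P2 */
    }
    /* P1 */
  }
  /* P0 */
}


P2's block does not declare y; resolves to the enclosing declaration at depth 1
y = 28


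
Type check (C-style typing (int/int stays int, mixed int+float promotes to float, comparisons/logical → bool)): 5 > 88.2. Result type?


Operand types: int > float
Rule: comparison yields bool
Result type: bool


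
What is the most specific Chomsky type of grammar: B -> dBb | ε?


Single nonterminal LHS, but d^n b^n is not regular
Classification: Type 2 (Context-Free)


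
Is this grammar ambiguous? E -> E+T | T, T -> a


precedence layered via separate nonterminal T: deterministic
Unambiguous


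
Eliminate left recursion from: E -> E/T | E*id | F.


Left-recursive alternatives: E/T, E*id; non-recursive: F
Introduce E': E -> FE', E' -> /TE' | *idE' | ε


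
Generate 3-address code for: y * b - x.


Break into single-operator statements:
t1 = y * b
t2 = t1 - x


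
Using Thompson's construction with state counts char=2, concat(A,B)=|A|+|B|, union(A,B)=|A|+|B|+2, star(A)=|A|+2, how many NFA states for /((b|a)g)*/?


Syntax tree has 3 char leaf(s), 1 union(s), 1 star(s)
chars contribute 3×2 = 6; each union adds +2; each star adds +2
Total: 6 + 2 + 2 = 10 states


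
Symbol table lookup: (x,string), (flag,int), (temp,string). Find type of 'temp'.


Lookup 'temp' → type string


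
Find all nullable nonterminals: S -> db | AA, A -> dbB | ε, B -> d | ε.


A nonterminal is nullable iff some alternative derives ε (directly, or every symbol in it is nullable)
Nullable: {A, B, S}


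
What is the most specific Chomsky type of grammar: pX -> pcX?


LHS has context (more than one symbol) and |LHS| ≤ |RHS|
Classification: Type 1 (Context-Sensitive)


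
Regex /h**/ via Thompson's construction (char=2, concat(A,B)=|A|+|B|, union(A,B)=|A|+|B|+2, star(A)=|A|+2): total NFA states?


Syntax tree has 1 char leaf(s), 0 union(s), 2 star(s)
chars contribute 1×2 = 2; each union adds +2; each star adds +2
Total: 2 + 0 + 4 = 6 states


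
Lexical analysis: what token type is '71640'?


Pattern: digits only
Type: INTEGER_LITERAL


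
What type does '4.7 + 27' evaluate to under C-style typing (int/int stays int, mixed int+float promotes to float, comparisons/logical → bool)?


Operand types: float + int
Rule: mixed int/float promotes to float; int/int stays int
Result type: float


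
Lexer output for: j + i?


Scan left to right, longest-match per lexeme
Tokens: ID(j), OP(+), ID(i)


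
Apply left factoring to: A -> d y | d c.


Common prefix: 'd'
Factored: A -> d A', A' -> y | c


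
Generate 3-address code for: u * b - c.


Break into single-operator statements:
t1 = u * b
t2 = t1 - c


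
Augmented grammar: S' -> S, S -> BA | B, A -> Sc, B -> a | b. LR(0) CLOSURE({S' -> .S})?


Start: S' -> .S
For each item with dot before a nonterminal B, add B -> .γ for every B-production
Closure: [S' -> .S, S -> .BA, S -> .B, B -> .a, B -> .b]


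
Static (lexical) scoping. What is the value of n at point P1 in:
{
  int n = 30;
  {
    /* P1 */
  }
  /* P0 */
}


P1's block does not declare n; resolves to the enclosing declaration at depth 0
n = 30


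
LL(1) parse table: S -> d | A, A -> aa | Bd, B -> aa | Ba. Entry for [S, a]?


For [S, a]: 'a' ∈ FIRST(A)
Entry: S -> A


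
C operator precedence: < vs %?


'%' is multiplicative (level 10); '<' is relational (level 7)
Higher level binds tighter
'%' has higher precedence than '<'


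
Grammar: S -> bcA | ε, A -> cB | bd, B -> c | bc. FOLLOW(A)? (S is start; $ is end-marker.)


$ ∈ FOLLOW(S). For each A -> αBβ: add FIRST(β)\{ε} to FOLLOW(B); if β nullable, add FOLLOW(A).
FOLLOW(A) = {$}


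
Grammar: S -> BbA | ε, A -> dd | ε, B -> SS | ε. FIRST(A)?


Per alternative of A: FIRST(dd) = {d}; FIRST(ε) = {ε}
FIRST(A) = {d, ε}


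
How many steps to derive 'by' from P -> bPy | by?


Derivation: P => by
Steps: 1


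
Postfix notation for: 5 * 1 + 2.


Left to right (same or higher precedence on left)
Postfix: 5 1 * 2 +


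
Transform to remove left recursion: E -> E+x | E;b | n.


Left-recursive alternatives: E+x, E;b; non-recursive: n
Introduce E': E -> nE', E' -> +xE' | ;bE' | ε


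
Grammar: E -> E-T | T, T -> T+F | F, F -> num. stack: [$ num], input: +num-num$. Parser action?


'num' on top is the handle for F -> num
Action: reduce (F -> num)


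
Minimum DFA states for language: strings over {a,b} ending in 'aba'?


Track the longest suffix of input matching a prefix of 'aba': 4 classes (prefixes of length 0..3)
Minimal DFA: 4 states


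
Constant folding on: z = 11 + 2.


11 + 2 = 13 at compile time
Optimized: z = 13


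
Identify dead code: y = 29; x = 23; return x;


y is assigned but never read
Dead: 'y = 29'


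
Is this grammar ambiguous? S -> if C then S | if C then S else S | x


dangling else: 'if C then if C then x else x' parses two ways
Ambiguous


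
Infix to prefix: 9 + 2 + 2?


left-to-right (same/higher precedence on left): tree is (+ (+ 9 2) 2)
Prefix: + + 9 2 2


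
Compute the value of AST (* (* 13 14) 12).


Evaluate inner: (* 13 14) = 182
Evaluate root: (* 182 12) = 2184
Result: 2184


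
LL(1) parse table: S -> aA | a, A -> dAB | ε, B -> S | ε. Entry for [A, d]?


For [A, d]: 'd' ∈ FIRST(dAB)
Entry: A -> dAB


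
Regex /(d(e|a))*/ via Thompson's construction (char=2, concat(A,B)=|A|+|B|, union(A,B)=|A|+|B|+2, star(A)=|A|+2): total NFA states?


Syntax tree has 3 char leaf(s), 1 union(s), 1 star(s)
chars contribute 3×2 = 6; each union adds +2; each star adds +2
Total: 6 + 2 + 2 = 10 states


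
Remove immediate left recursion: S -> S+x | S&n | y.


Left-recursive alternatives: S+x, S&n; non-recursive: y
Introduce S': S -> yS', S' -> +xS' | &nS' | ε


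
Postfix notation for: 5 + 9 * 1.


* has higher precedence, evaluate 9*1 first
Postfix: 5 9 1 * +


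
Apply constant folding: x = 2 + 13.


2 + 13 = 15 at compile time
Optimized: x = 15


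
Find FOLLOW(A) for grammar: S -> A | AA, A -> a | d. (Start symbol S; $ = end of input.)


$ ∈ FOLLOW(S). For each A -> αBβ: add FIRST(β)\{ε} to FOLLOW(B); if β nullable, add FOLLOW(A).
FOLLOW(A) = {$, a, d}


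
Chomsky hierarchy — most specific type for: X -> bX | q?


Right-linear: every RHS is a terminal or a terminal followed by one nonterminal
Classification: Type 3 (Regular)


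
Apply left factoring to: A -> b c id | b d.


Common prefix: 'b'
Factored: A -> b A', A' -> c id | d


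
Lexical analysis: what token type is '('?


Pattern: delimiter/punctuation
Type: PUNCTUATION


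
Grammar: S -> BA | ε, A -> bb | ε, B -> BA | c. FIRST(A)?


Per alternative of A: FIRST(bb) = {b}; FIRST(ε) = {ε}
FIRST(A) = {b, ε}


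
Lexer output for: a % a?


Scan left to right, longest-match per lexeme
Tokens: ID(a), OP(%), ID(a)


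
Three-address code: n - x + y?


Break into single-operator statements:
t1 = n - x
t2 = t1 + y


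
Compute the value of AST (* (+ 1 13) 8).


Evaluate inner: (+ 1 13) = 14
Evaluate root: (* 14 8) = 112
Result: 112


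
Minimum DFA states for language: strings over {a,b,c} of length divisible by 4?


Track length mod 4: states 0..3, accept at 0
Minimal DFA: 4 states


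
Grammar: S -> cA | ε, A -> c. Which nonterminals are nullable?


A nonterminal is nullable iff some alternative derives ε (directly, or every symbol in it is nullable)
Nullable: {S}


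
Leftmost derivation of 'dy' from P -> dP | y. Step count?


Derivation: P => dP => dy
Steps: 2


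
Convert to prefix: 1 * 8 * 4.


left-to-right (same/higher precedence on left): tree is (* (* 1 8) 4)
Prefix: * * 1 8 4


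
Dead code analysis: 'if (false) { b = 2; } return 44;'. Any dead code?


condition is constant false, so the whole block is unreachable
Dead: 'if (false) { b = 2; }'


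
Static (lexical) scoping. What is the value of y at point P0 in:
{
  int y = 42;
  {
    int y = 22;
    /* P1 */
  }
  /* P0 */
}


y declared in the same block as P0
y = 42


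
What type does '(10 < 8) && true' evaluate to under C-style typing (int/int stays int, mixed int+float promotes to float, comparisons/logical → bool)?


Operand types: bool && bool
Rule: logical operators take bool operands and yield bool
Result type: bool


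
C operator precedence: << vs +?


'+' is additive (level 9); '<<' is shift (level 8)
Higher level binds tighter
'+' has higher precedence than '<<'


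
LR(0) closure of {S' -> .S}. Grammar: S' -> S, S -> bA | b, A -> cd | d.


Start: S' -> .S
For each item with dot before a nonterminal B, add B -> .γ for every B-production
Closure: [S' -> .S, S -> .bA, S -> .b]


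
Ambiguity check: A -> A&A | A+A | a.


'a&a+a' has two parse trees (no precedence encoded between & and +)
Ambiguous


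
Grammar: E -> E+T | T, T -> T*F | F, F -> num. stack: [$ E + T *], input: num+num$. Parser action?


no handle; shift 'num'
Action: shift


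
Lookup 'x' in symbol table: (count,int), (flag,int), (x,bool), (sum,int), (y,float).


Lookup 'x' → type bool


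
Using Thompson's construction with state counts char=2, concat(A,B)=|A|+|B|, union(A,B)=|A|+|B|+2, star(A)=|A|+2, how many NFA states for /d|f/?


Syntax tree has 2 char leaf(s), 1 union(s), 0 star(s)
chars contribute 2×2 = 4; each union adds +2; each star adds +2
Total: 4 + 2 + 0 = 6 states


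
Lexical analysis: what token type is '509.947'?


Pattern: digits with a decimal point
Type: FLOAT_LITERAL


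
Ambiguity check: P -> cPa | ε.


balanced c^n…a^n: each string has a unique parse
Unambiguous


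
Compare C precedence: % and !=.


'%' is multiplicative (level 10); '!=' is equality (level 6)
Higher level binds tighter
'%' has higher precedence than '!='


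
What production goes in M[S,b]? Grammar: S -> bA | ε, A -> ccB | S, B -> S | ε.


For [S, b]: 'b' ∈ FIRST(bA)
Entry: S -> bA


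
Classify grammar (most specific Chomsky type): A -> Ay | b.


Left-linear: every RHS is a terminal or one nonterminal followed by a terminal
Classification: Type 3 (Regular)


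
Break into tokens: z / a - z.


Scan left to right, longest-match per lexeme
Tokens: ID(z), OP(/), ID(a), OP(-), ID(z)


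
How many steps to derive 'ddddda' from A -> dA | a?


Derivation: A => dA => ddA => dddA => ddddA => dddddA => ddddda
Steps: 6


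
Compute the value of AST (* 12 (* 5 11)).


Evaluate inner: (* 5 11) = 55
Evaluate root: (* 12 55) = 660
Result: 660


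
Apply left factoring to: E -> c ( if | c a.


Common prefix: 'c'
Factored: E -> c E', E' -> ( if | a


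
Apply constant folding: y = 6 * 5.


6 * 5 = 30 at compile time
Optimized: y = 30


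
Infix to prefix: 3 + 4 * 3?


'*' binds tighter: tree is (+ 3 (* 4 3))
Prefix: + 3 * 4 3


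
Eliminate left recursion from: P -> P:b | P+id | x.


Left-recursive alternatives: P:b, P+id; non-recursive: x
Introduce P': P -> xP', P' -> :bP' | +idP' | ε


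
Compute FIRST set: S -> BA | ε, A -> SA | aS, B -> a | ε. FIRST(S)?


Per alternative of S: FIRST(BA) = {a}; FIRST(ε) = {ε}
FIRST(S) = {a, ε}


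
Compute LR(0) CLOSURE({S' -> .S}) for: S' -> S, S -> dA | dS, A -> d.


Start: S' -> .S
For each item with dot before a nonterminal B, add B -> .γ for every B-production
Closure: [S' -> .S, S -> .dA, S -> .dS]


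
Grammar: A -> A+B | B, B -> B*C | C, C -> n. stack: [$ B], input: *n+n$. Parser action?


shift '*' to continue B -> B*C
Action: shift


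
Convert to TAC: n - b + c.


Break into single-operator statements:
t1 = n - b
t2 = t1 + c


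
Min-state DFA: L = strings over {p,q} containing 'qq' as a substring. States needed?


KMP-style automaton: 2 progress states + 1 absorbing accept = 3
Minimal DFA: 3 states


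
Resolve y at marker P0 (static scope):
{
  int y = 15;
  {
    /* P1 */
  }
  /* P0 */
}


y declared in the same block as P0
y = 15


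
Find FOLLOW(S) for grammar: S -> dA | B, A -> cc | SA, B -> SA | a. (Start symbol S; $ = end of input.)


$ ∈ FOLLOW(S). For each A -> αBβ: add FIRST(β)\{ε} to FOLLOW(B); if β nullable, add FOLLOW(A).
FOLLOW(S) = {$, a, c, d}


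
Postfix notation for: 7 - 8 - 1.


Left to right (same or higher precedence on left)
Postfix: 7 8 - 1 -


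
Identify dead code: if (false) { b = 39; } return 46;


condition is constant false, so the whole block is unreachable
Dead: 'if (false) { b = 39; }'


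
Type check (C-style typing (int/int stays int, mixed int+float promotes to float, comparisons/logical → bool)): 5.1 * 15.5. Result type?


Operand types: float * float
Rule: mixed int/float promotes to float; int/int stays int
Result type: float


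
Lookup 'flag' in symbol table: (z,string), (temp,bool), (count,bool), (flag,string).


Lookup 'flag' → type string


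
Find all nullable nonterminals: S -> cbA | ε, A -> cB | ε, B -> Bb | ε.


A nonterminal is nullable iff some alternative derives ε (directly, or every symbol in it is nullable)
Nullable: {A, B, S}


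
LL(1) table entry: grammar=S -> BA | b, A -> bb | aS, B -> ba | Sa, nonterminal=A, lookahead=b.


For [A, b]: 'b' ∈ FIRST(bb)
Entry: A -> bb


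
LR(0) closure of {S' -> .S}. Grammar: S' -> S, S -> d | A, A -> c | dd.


Start: S' -> .S
For each item with dot before a nonterminal B, add B -> .γ for every B-production
Closure: [S' -> .S, S -> .d, S -> .A, A -> .c, A -> .dd]


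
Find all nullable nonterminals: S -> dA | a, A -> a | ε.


A nonterminal is nullable iff some alternative derives ε (directly, or every symbol in it is nullable)
Nullable: {A}


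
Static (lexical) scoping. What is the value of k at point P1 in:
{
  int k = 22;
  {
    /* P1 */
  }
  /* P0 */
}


P1's block does not declare k; resolves to the enclosing declaration at depth 0
k = 22


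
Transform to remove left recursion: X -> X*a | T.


Left-recursive alternatives: X*a; non-recursive: T
Introduce X': X -> TX', X' -> *aX' | ε


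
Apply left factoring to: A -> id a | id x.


Common prefix: 'id'
Factored: A -> id A', A' -> a | x


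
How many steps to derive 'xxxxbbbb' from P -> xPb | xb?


Derivation: P => xPb => xxPbb => xxxPbbb => xxxxbbbb
Steps: 4


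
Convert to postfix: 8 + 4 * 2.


* has higher precedence, evaluate 4*2 first
Postfix: 8 4 2 * +


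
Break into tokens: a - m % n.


Scan left to right, longest-match per lexeme
Tokens: ID(a), OP(-), ID(m), OP(%), ID(n)


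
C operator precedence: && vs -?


'-' is additive (level 9); '&&' is logical AND (level 2)
Higher level binds tighter
'-' has higher precedence than '&&'


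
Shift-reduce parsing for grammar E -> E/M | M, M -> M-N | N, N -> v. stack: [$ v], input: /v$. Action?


'v' on top is the handle for N -> v
Action: reduce (N -> v)


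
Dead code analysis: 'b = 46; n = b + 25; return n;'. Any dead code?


b is read by n's definition; n is returned
No dead code


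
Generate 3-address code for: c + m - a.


Break into single-operator statements:
t1 = c + m
t2 = t1 - a


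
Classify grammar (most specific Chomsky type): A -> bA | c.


Right-linear: every RHS is a terminal or a terminal followed by one nonterminal
Classification: Type 3 (Regular)


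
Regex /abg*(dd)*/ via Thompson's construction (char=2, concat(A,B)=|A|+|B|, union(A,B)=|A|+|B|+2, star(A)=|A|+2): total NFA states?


Syntax tree has 5 char leaf(s), 0 union(s), 2 star(s)
chars contribute 5×2 = 10; each union adds +2; each star adds +2
Total: 10 + 0 + 4 = 14 states


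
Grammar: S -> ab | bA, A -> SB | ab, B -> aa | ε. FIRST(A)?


Per alternative of A: FIRST(SB) = {a, b}; FIRST(ab) = {a}
FIRST(A) = {a, b}


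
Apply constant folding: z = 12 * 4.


12 * 4 = 48 at compile time
Optimized: z = 48


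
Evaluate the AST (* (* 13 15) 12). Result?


Evaluate inner: (* 13 15) = 195
Evaluate root: (* 195 12) = 2340
Result: 2340


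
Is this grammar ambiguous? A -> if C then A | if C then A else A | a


dangling else: 'if C then if C then a else a' parses two ways
Ambiguous


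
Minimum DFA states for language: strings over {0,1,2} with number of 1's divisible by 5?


Track (count of 1) mod 5: states 0..4, accept at 0
Minimal DFA: 5 states


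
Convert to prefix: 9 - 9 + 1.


left-to-right (same/higher precedence on left): tree is (+ (- 9 9) 1)
Prefix: + - 9 9 1


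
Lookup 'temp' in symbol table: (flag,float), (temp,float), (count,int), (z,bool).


Lookup 'temp' → type float


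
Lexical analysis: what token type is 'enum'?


Pattern: reserved word
Type: KEYWORD


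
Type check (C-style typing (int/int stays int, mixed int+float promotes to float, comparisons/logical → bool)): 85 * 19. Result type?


Operand types: int * int
Rule: mixed int/float promotes to float; int/int stays int
Result type: int


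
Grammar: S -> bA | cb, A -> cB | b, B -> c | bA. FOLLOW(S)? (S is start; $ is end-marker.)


$ ∈ FOLLOW(S). For each A -> αBβ: add FIRST(β)\{ε} to FOLLOW(B); if β nullable, add FOLLOW(A).
FOLLOW(S) = {$}


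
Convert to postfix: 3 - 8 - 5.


Left to right (same or higher precedence on left)
Postfix: 3 8 - 5 -


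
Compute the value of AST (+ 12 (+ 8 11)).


Evaluate inner: (+ 8 11) = 19
Evaluate root: (+ 12 19) = 31
Result: 31


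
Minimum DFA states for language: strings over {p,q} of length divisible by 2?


Track length mod 2: states 0..1, accept at 0
Minimal DFA: 2 states


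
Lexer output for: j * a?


Scan left to right, longest-match per lexeme
Tokens: ID(j), OP(*), ID(a)


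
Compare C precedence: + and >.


'+' is additive (level 9); '>' is relational (level 7)
Higher level binds tighter
'+' has higher precedence than '>'


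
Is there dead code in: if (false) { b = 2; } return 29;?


condition is constant false, so the whole block is unreachable
Dead: 'if (false) { b = 2; }'


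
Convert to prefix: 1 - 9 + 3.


left-to-right (same/higher precedence on left): tree is (+ (- 1 9) 3)
Prefix: + - 1 9 3


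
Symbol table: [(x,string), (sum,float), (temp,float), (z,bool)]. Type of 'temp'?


Lookup 'temp' → type float


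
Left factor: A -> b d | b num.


Common prefix: 'b'
Factored: A -> b A', A' -> d | num


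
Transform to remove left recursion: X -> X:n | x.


Left-recursive alternatives: X:n; non-recursive: x
Introduce X': X -> xX', X' -> :nX' | ε


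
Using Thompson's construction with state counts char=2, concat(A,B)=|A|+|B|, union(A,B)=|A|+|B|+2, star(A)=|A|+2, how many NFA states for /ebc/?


Syntax tree has 3 char leaf(s), 0 union(s), 0 star(s)
chars contribute 3×2 = 6; each union adds +2; each star adds +2
Total: 6 + 0 + 0 = 6 states


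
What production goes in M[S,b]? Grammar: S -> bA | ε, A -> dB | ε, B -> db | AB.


For [S, b]: 'b' ∈ FIRST(bA)
Entry: S -> bA


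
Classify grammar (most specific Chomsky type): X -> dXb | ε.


Single nonterminal LHS, but d^n b^n is not regular
Classification: Type 2 (Context-Free)


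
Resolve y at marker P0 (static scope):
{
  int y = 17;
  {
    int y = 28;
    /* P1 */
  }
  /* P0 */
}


y declared in the same block as P0
y = 17


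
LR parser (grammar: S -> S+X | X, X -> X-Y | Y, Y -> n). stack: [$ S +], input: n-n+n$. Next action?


no handle ('S+' is not any RHS); shift 'n'
Action: shift


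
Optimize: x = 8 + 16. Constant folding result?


8 + 16 = 24 at compile time
Optimized: x = 24


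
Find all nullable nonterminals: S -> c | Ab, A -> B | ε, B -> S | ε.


A nonterminal is nullable iff some alternative derives ε (directly, or every symbol in it is nullable)
Nullable: {A, B}


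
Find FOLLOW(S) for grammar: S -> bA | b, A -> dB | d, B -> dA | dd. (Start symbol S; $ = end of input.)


$ ∈ FOLLOW(S). For each A -> αBβ: add FIRST(β)\{ε} to FOLLOW(B); if β nullable, add FOLLOW(A).
FOLLOW(S) = {$}


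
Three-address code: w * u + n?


Break into single-operator statements:
t1 = w * u
t2 = t1 + n


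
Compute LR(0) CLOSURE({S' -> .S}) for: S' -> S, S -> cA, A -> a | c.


Start: S' -> .S
For each item with dot before a nonterminal B, add B -> .γ for every B-production
Closure: [S' -> .S, S -> .cA]


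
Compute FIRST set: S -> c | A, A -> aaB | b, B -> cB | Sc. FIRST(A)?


Per alternative of A: FIRST(aaB) = {a}; FIRST(b) = {b}
FIRST(A) = {a, b}


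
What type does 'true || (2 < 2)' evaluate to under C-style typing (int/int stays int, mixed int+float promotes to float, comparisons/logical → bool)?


Operand types: bool || bool
Rule: logical operators take bool operands and yield bool
Result type: bool


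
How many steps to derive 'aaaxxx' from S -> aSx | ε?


Derivation: S => aSx => aaSxx => aaaSxxx => aaaxxx
Steps: 4


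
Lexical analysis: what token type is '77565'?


Pattern: digits only
Type: INTEGER_LITERAL


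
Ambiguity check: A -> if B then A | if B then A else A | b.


dangling else: 'if B then if B then b else b' parses two ways
Ambiguous


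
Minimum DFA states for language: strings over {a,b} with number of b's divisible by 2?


Track (count of b) mod 2: states 0..1, accept at 0
Minimal DFA: 2 states


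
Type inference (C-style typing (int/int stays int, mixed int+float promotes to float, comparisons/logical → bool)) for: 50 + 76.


Operand types: int + int
Rule: mixed int/float promotes to float; int/int stays int
Result type: int


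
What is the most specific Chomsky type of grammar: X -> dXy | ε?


Single nonterminal LHS, but d^n y^n is not regular
Classification: Type 2 (Context-Free)


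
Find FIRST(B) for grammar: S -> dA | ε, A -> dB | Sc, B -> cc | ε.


Per alternative of B: FIRST(cc) = {c}; FIRST(ε) = {ε}
FIRST(B) = {c, ε}


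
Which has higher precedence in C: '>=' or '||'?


'>=' is relational (level 7); '||' is logical OR (level 1)
Higher level binds tighter
'>=' has higher precedence than '||'


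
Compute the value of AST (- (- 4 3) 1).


Evaluate inner: (- 4 3) = 1
Evaluate root: (- 1 1) = 0
Result: 0


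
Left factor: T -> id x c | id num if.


Common prefix: 'id'
Factored: T -> id T', T' -> x c | num if


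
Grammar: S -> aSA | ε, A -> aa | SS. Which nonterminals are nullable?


A nonterminal is nullable iff some alternative derives ε (directly, or every symbol in it is nullable)
Nullable: {A, S}


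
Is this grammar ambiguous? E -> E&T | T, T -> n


precedence layered via separate nonterminal T: deterministic
Unambiguous


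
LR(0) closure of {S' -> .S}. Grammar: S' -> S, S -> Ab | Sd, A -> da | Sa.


Start: S' -> .S
For each item with dot before a nonterminal B, add B -> .γ for every B-production
Closure: [S' -> .S, S -> .Ab, S -> .Sd, A -> .da, A -> .Sa]


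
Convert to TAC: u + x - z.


Break into single-operator statements:
t1 = u + x
t2 = t1 - z


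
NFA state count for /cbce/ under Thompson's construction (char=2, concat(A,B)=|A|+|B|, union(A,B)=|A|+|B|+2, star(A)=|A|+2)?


Syntax tree has 4 char leaf(s), 0 union(s), 0 star(s)
chars contribute 4×2 = 8; each union adds +2; each star adds +2
Total: 8 + 0 + 0 = 8 states


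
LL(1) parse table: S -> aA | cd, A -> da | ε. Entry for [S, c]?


For [S, c]: 'c' ∈ FIRST(cd)
Entry: S -> cd


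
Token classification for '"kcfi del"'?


Pattern: double-quoted sequence
Type: STRING_LITERAL


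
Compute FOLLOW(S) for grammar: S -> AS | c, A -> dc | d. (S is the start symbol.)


$ ∈ FOLLOW(S). For each A -> αBβ: add FIRST(β)\{ε} to FOLLOW(B); if β nullable, add FOLLOW(A).
FOLLOW(S) = {$}


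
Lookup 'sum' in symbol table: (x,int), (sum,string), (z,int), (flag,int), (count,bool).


Lookup 'sum' → type string


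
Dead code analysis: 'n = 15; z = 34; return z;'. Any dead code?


n is assigned but never read
Dead: 'n = 15'


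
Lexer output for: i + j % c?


Scan left to right, longest-match per lexeme
Tokens: ID(i), OP(+), ID(j), OP(%), ID(c)


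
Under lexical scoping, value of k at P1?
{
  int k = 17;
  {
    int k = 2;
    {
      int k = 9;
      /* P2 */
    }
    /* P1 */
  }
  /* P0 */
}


k declared in the same block as P1
k = 2


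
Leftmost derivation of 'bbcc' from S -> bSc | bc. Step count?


Derivation: S => bSc => bbcc
Steps: 2


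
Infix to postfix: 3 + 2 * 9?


* has higher precedence, evaluate 2*9 first
Postfix: 3 2 9 * +


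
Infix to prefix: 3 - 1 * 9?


'*' binds tighter: tree is (- 3 (* 1 9))
Prefix: - 3 * 1 9


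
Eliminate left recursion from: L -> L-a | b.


Left-recursive alternatives: L-a; non-recursive: b
Introduce L': L -> bL', L' -> -aL' | ε


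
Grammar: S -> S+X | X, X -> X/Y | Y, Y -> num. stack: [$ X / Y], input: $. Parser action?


handle 'X/Y' on top
Action: reduce (X -> X/Y)


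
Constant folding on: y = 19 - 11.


19 - 11 = 8 at compile time
Optimized: y = 8


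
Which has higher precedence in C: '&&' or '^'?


'^' is bitwise XOR (level 4); '&&' is logical AND (level 2)
Higher level binds tighter
'^' has higher precedence than '&&'


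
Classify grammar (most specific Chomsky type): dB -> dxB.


LHS has context (more than one symbol) and |LHS| ≤ |RHS|
Classification: Type 1 (Context-Sensitive)


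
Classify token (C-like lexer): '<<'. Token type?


Pattern: operator symbol
Type: OPERATOR


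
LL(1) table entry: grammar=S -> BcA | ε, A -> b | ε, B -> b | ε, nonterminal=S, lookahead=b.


For [S, b]: 'b' ∈ FIRST(BcA)
Entry: S -> BcA


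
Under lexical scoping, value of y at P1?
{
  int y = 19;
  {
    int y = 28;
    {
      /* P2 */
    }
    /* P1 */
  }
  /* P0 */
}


y declared in the same block as P1
y = 28


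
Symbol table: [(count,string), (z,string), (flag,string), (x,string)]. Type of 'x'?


Lookup 'x' → type string


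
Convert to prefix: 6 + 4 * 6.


'*' binds tighter: tree is (+ 6 (* 4 6))
Prefix: + 6 * 4 6


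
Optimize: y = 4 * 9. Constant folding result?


4 * 9 = 36 at compile time
Optimized: y = 36


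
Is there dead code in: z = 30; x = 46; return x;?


z is assigned but never read
Dead: 'z = 30'


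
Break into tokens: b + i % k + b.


Scan left to right, longest-match per lexeme
Tokens: ID(b), OP(+), ID(i), OP(%), ID(k), OP(+), ID(b)


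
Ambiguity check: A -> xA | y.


right-linear, alternatives start with distinct terminals 'x' vs 'y': unique leftmost derivation
Unambiguous


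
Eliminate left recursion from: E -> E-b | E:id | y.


Left-recursive alternatives: E-b, E:id; non-recursive: y
Introduce E': E -> yE', E' -> -bE' | :idE' | ε


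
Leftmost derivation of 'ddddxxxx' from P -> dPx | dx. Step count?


Derivation: P => dPx => ddPxx => dddPxxx => ddddxxxx
Steps: 4


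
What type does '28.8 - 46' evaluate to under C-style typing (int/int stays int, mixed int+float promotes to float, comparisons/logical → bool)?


Operand types: float - int
Rule: mixed int/float promotes to float; int/int stays int
Result type: float


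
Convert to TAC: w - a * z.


Break into single-operator statements:
t1 = a * z
t2 = w - t1


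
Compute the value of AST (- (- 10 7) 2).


Evaluate inner: (- 10 7) = 3
Evaluate root: (- 3 2) = 1
Result: 1


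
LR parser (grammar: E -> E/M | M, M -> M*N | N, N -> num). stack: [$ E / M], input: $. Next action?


handle 'E/M' on top; lookahead ∈ FOLLOW(E) = {/, $}
Action: reduce (E -> E/M)


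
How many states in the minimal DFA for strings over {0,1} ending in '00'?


Track the longest suffix of input matching a prefix of '00': 3 classes (prefixes of length 0..2)
Minimal DFA: 3 states


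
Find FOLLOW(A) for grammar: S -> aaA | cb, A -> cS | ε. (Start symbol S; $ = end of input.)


$ ∈ FOLLOW(S). For each A -> αBβ: add FIRST(β)\{ε} to FOLLOW(B); if β nullable, add FOLLOW(A).
FOLLOW(A) = {$}


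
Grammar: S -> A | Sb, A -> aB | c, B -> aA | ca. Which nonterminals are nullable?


A nonterminal is nullable iff some alternative derives ε (directly, or every symbol in it is nullable)
Nullable: {}


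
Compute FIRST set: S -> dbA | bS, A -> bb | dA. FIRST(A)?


Per alternative of A: FIRST(bb) = {b}; FIRST(dA) = {d}
FIRST(A) = {b, d}


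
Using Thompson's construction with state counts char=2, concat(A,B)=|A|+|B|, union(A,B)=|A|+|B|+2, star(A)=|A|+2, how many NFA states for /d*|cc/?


Syntax tree has 3 char leaf(s), 1 union(s), 1 star(s)
chars contribute 3×2 = 6; each union adds +2; each star adds +2
Total: 6 + 2 + 2 = 10 states


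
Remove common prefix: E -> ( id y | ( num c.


Common prefix: '('
Factored: E -> ( E', E' -> id y | num c


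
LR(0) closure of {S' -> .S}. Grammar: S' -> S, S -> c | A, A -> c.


Start: S' -> .S
For each item with dot before a nonterminal B, add B -> .γ for every B-production
Closure: [S' -> .S, S -> .c, S -> .A, A -> .c]


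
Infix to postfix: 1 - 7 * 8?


* has higher precedence, evaluate 7*8 first
Postfix: 1 7 8 * -


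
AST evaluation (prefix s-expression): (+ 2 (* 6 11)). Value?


Evaluate inner: (* 6 11) = 66
Evaluate root: (+ 2 66) = 68
Result: 68


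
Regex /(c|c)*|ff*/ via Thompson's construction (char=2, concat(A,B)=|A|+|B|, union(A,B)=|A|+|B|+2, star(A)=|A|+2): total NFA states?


Syntax tree has 4 char leaf(s), 2 union(s), 2 star(s)
chars contribute 4×2 = 8; each union adds +2; each star adds +2
Total: 8 + 4 + 4 = 16 states


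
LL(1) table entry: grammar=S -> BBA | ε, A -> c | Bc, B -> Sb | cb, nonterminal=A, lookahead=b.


For [A, b]: 'b' ∈ FIRST(Bc)
Entry: A -> Bc


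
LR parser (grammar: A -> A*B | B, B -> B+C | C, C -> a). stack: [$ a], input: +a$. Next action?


'a' on top is the handle for C -> a
Action: reduce (C -> a)


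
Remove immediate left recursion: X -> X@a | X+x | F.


Left-recursive alternatives: X@a, X+x; non-recursive: F
Introduce X': X -> FX', X' -> @aX' | +xX' | ε


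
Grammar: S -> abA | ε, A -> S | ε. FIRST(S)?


Per alternative of S: FIRST(abA) = {a}; FIRST(ε) = {ε}
FIRST(S) = {a, ε}


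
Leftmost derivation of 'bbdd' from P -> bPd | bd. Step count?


Derivation: P => bPd => bbdd
Steps: 2


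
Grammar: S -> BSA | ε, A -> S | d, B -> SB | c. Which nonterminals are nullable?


A nonterminal is nullable iff some alternative derives ε (directly, or every symbol in it is nullable)
Nullable: {A, S}


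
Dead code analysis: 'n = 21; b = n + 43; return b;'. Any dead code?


n is read by b's definition; b is returned
No dead code


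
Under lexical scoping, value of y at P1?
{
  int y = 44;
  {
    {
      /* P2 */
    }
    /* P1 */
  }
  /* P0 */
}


P1's block does not declare y; resolves to the enclosing declaration at depth 0
y = 44


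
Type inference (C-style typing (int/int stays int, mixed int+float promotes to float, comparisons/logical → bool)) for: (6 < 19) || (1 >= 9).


Operand types: bool || bool
Rule: logical operators take bool operands and yield bool
Result type: bool


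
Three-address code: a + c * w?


Break into single-operator statements:
t1 = c * w
t2 = a + t1


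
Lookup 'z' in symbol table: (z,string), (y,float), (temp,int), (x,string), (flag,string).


Lookup 'z' → type string


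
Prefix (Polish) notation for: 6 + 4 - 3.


left-to-right (same/higher precedence on left): tree is (- (+ 6 4) 3)
Prefix: - + 6 4 3


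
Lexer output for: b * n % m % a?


Scan left to right, longest-match per lexeme
Tokens: ID(b), OP(*), ID(n), OP(%), ID(m), OP(%), ID(a)


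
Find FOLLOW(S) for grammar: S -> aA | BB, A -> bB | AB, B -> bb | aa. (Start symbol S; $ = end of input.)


$ ∈ FOLLOW(S). For each A -> αBβ: add FIRST(β)\{ε} to FOLLOW(B); if β nullable, add FOLLOW(A).
FOLLOW(S) = {$}


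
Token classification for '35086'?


Pattern: digits only
Type: INTEGER_LITERAL


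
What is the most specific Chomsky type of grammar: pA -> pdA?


LHS has context (more than one symbol) and |LHS| ≤ |RHS|
Classification: Type 1 (Context-Sensitive)


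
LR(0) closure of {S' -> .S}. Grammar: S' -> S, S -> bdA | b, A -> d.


Start: S' -> .S
For each item with dot before a nonterminal B, add B -> .γ for every B-production
Closure: [S' -> .S, S -> .bdA, S -> .b]


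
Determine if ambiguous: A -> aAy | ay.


balanced a^n…y^n: each string has a unique parse
Unambiguous


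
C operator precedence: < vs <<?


'<<' is shift (level 8); '<' is relational (level 7)
Higher level binds tighter
'<<' has higher precedence than '<'


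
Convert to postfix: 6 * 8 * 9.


Left to right (same or higher precedence on left)
Postfix: 6 8 * 9 *


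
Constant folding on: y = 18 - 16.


18 - 16 = 2 at compile time
Optimized: y = 2


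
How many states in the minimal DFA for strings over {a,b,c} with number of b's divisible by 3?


Track (count of b) mod 3: states 0..2, accept at 0
Minimal DFA: 3 states


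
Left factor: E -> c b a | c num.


Common prefix: 'c'
Factored: E -> c E', E' -> b a | num


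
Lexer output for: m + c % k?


Scan left to right, longest-match per lexeme
Tokens: ID(m), OP(+), ID(c), OP(%), ID(k)


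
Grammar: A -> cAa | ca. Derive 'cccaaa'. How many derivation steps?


Derivation: A => cAa => ccAaa => cccaaa
Steps: 3


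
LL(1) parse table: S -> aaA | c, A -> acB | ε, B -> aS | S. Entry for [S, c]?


For [S, c]: 'c' ∈ FIRST(c)
Entry: S -> c


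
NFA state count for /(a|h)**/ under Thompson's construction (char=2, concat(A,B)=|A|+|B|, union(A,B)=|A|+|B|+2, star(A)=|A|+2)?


Syntax tree has 2 char leaf(s), 1 union(s), 2 star(s)
chars contribute 2×2 = 4; each union adds +2; each star adds +2
Total: 4 + 2 + 4 = 10 states


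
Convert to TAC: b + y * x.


Break into single-operator statements:
t1 = y * x
t2 = b + t1


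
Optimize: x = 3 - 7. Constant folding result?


3 - 7 = -4 at compile time
Optimized: x = -4


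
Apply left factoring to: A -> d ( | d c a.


Common prefix: 'd'
Factored: A -> d A', A' -> ( | c a


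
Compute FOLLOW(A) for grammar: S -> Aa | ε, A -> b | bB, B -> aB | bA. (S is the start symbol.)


$ ∈ FOLLOW(S). For each A -> αBβ: add FIRST(β)\{ε} to FOLLOW(B); if β nullable, add FOLLOW(A).
FOLLOW(A) = {a}


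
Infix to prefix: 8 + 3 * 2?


'*' binds tighter: tree is (+ 8 (* 3 2))
Prefix: + 8 * 3 2


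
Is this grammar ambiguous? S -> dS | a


right-linear, alternatives start with distinct terminals 'd' vs 'a': unique leftmost derivation
Unambiguous


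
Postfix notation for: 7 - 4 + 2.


Left to right (same or higher precedence on left)
Postfix: 7 4 - 2 +


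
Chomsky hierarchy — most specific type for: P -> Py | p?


Left-linear: every RHS is a terminal or one nonterminal followed by a terminal
Classification: Type 3 (Regular)


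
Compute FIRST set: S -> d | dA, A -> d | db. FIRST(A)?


Per alternative of A: FIRST(d) = {d}; FIRST(db) = {d}
FIRST(A) = {d}


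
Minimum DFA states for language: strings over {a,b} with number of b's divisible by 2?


Track (count of b) mod 2: states 0..1, accept at 0
Minimal DFA: 2 states


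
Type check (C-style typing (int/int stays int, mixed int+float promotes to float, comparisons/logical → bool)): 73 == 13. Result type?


Operand types: int == int
Rule: comparison yields bool
Result type: bool


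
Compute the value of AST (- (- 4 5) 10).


Evaluate inner: (- 4 5) = -1
Evaluate root: (- -1 10) = -11
Result: -11


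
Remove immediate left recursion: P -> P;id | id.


Left-recursive alternatives: P;id; non-recursive: id
Introduce P': P -> idP', P' -> ;idP' | ε


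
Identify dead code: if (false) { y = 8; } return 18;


condition is constant false, so the whole block is unreachable
Dead: 'if (false) { y = 8; }'


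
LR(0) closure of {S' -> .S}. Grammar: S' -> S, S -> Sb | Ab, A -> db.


Start: S' -> .S
For each item with dot before a nonterminal B, add B -> .γ for every B-production
Closure: [S' -> .S, S -> .Sb, S -> .Ab, A -> .db]


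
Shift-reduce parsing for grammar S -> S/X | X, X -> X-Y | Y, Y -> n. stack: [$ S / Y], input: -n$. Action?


'Y' (not preceded by X-) is the handle for X -> Y
Action: reduce (X -> Y)


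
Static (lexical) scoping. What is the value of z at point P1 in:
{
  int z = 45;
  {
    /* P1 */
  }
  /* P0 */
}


P1's block does not declare z; resolves to the enclosing declaration at depth 0
z = 45


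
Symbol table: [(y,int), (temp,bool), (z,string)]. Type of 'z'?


Lookup 'z' → type string


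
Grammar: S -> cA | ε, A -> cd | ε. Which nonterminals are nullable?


A nonterminal is nullable iff some alternative derives ε (directly, or every symbol in it is nullable)
Nullable: {A, S}


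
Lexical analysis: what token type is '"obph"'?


Pattern: double-quoted sequence
Type: STRING_LITERAL


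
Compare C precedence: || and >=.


'>=' is relational (level 7); '||' is logical OR (level 1)
Higher level binds tighter
'>=' has higher precedence than '||'


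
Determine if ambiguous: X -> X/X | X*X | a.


'a/a*a' has two parse trees (no precedence encoded between / and *)
Ambiguous


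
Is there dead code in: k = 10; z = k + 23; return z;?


k is read by z's definition; z is returned
No dead code


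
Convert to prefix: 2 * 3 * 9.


left-to-right (same/higher precedence on left): tree is (* (* 2 3) 9)
Prefix: * * 2 3 9


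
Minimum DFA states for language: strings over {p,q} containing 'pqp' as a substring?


KMP-style automaton: 3 progress states + 1 absorbing accept = 4
Minimal DFA: 4 states


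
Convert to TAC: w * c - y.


Break into single-operator statements:
t1 = w * c
t2 = t1 - y


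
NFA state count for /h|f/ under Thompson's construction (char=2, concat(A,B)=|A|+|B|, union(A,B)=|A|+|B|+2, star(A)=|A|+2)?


Syntax tree has 2 char leaf(s), 1 union(s), 0 star(s)
chars contribute 2×2 = 4; each union adds +2; each star adds +2
Total: 4 + 2 + 0 = 6 states


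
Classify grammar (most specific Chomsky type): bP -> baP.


LHS has context (more than one symbol) and |LHS| ≤ |RHS|
Classification: Type 1 (Context-Sensitive)


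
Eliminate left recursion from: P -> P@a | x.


Left-recursive alternatives: P@a; non-recursive: x
Introduce P': P -> xP', P' -> @aP' | ε


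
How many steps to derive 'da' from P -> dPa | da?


Derivation: P => da
Steps: 1


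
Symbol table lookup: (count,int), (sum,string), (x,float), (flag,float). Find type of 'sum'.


Lookup 'sum' → type string


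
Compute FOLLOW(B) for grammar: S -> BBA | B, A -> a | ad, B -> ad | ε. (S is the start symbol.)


$ ∈ FOLLOW(S). For each A -> αBβ: add FIRST(β)\{ε} to FOLLOW(B); if β nullable, add FOLLOW(A).
FOLLOW(B) = {$, a}


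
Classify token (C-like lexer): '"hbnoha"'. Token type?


Pattern: double-quoted sequence
Type: STRING_LITERAL


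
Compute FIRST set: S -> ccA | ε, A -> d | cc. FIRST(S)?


Per alternative of S: FIRST(ccA) = {c}; FIRST(ε) = {ε}
FIRST(S) = {c, ε}
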